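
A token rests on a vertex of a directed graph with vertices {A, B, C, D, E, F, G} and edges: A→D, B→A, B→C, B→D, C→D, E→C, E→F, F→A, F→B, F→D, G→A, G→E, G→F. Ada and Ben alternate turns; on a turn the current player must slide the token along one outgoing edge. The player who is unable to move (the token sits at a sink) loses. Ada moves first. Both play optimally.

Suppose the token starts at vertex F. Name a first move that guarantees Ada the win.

Move to D.

Positions with no move are L. A position that does have a move is losing for the player to move precisely when every available move leads to a winning position for the opponent. Fill in the labels:
Every edge goes from a vertex to one that appears earlier in the order D, A, C, B, F, E, G, so processing vertices in that order labels each vertex after all of its successors.
D: no outgoing edge → L
A: W (go to D, an L position)
C: W (go to D, an L position)
B: W (go to D, an L position)
F: W (go to D, an L position)
E: L (options F(W), C(W) are all W)
G: W (go to E, an L position)
From F, the L positions reachable in one move are: D.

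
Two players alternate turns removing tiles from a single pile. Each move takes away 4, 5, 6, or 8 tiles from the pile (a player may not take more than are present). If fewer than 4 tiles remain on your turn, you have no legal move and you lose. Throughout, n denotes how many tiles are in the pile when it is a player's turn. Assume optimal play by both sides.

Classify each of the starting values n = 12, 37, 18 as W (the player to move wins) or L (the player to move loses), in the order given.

Classify positions by backward induction: terminal positions (no move available) are L. From any other position, the mover wins iff some move reaches an L.
n=0: no move → L
n=1: no move → L
n=2: no move → L
n=3: no move → L
n=4: can move to 0, which is L ⇒ W
n=5: can move to 1, which is L ⇒ W
n=6: can move to 2, which is L ⇒ W
n=7: can move to 3, which is L ⇒ W
n=8: can move to 3, which is L ⇒ W
n=9: can move to 3, which is L ⇒ W
n=10: can move to 2, which is L ⇒ W
n=11: can move to 3, which is L ⇒ W
n=12: moves to 8(W), 7(W), 6(W), 4(W); every one is W ⇒ L
n=13: moves to 9(W), 8(W), 7(W), 5(W); every one is W ⇒ L
n=14: moves to 10(W), 9(W), 8(W), 6(W); every one is W ⇒ L
n=15: moves to 11(W), 10(W), 9(W), 7(W); every one is W ⇒ L
n=16: can move to 12, which is L ⇒ W
n=17: can move to 13, which is L ⇒ W
n=18: can move to 14, which is L ⇒ W
n=19: can move to 15, which is L ⇒ W
n=20: can move to 15, which is L ⇒ W
n=21: can move to 15, which is L ⇒ W
n=22: can move to 14, which is L ⇒ W
n=23: can move to 15, which is L ⇒ W
n=24: moves to 20(W), 19(W), 18(W), 16(W); every one is W ⇒ L
n=25: moves to 21(W), 20(W), 19(W), 17(W); every one is W ⇒ L
n=26: moves to 22(W), 21(W), 20(W), 18(W); every one is W ⇒ L
n=27: moves to 23(W), 22(W), 21(W), 19(W); every one is W ⇒ L
n=28: can move to 24, which is L ⇒ W
n=29: can move to 25, which is L ⇒ W
n=30: can move to 26, which is L ⇒ W
n=31: can move to 27, which is L ⇒ W
n=32: can move to 27, which is L ⇒ W
n=33: can move to 27, which is L ⇒ W
n=34: can move to 26, which is L ⇒ W
n=35: can move to 27, which is L ⇒ W
n=36: moves to 32(W), 31(W), 30(W), 28(W); every one is W ⇒ L
n=37: moves to 33(W), 32(W), 31(W), 29(W); every one is W ⇒ L

12: L, 37: L, 18: W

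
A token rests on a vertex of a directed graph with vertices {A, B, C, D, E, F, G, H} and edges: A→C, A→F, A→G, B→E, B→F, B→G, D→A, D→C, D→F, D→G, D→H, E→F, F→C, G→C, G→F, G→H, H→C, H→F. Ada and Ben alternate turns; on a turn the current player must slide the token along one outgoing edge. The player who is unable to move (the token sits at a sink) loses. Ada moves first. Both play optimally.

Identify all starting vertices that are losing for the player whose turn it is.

Positions with no move are L. A position that does have a move is losing for the player to move precisely when every available move leads to a winning position for the opponent. Fill in the labels:
Every edge goes from a vertex to one that appears earlier in the order C, F, H, G, A, E, D, B, so processing vertices in that order labels each vertex after all of its successors.
C: no outgoing edge → L
F: W (go to C, an L position)
H: W (go to C, an L position)
G: W (go to C, an L position)
A: W (go to C, an L position)
E: L (sole option F(W) is W)
D: W (go to C, an L position)
B: W (go to E, an L position)
The losing starting vertices are exactly the entries labelled L in this table (2 of them).

C, E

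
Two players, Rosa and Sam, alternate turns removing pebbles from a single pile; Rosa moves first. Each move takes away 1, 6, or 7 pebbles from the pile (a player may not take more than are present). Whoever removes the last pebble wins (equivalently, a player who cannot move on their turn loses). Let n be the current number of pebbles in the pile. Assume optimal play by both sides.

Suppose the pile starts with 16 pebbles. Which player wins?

Positions with no move are L. A position that does have a move is losing for the player to move precisely when every available move leads to a winning position for the opponent. Fill in the labels:
n=0: no move → L
n=1: can move to 0, which is L ⇒ W
n=2: the only move is to 1(W), a W ⇒ L
n=3: can move to 2, which is L ⇒ W
n=4: the only move is to 3(W), a W ⇒ L
n=5: can move to 4, which is L ⇒ W
n=6: can move to 0, which is L ⇒ W
n=7: can move to 0, which is L ⇒ W
n=8: can move to 2, which is L ⇒ W
n=9: can move to 2, which is L ⇒ W
n=10: can move to 4, which is L ⇒ W
n=11: can move to 4, which is L ⇒ W
n=12: moves to 11(W), 6(W), 5(W); every one is W ⇒ L
n=13: can move to 12, which is L ⇒ W
n=14: moves to 13(W), 8(W), 7(W); every one is W ⇒ L
n=15: can move to 14, which is L ⇒ W
n=16: moves to 15(W), 10(W), 9(W); every one is W ⇒ L
Every move from 16 reaches a W position, so the mover loses.

Sam wins.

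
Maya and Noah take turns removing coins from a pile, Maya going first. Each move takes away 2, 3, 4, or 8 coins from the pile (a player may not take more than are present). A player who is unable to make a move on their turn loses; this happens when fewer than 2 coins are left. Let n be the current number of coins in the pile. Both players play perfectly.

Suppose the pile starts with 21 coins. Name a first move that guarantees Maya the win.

Remove 2, leaving 19.

Label each position W (a win for the player to move) or L (a loss). A position with no legal move is L; any other position is W exactly when some move reaches an L, and L when every move reaches a W.
n=0: no move → L
n=1: no move → L
n=2: W (go to 0, an L position)
n=3: W (go to 1, an L position)
n=4: W (go to 1, an L position)
n=5: W (go to 1, an L position)
n=6: L (options 4(W), 3(W), 2(W) are all W)
n=7: L (options 5(W), 4(W), 3(W) are all W)
n=8: W (go to 6, an L position)
n=9: W (go to 7, an L position)
n=10: W (go to 7, an L position)
n=11: W (go to 7, an L position)
n=12: L (options 10(W), 9(W), 8(W), 4(W) are all W)
n=13: L (options 11(W), 10(W), 9(W), 5(W) are all W)
n=14: W (go to 12, an L position)
n=15: W (go to 13, an L position)
n=16: W (go to 13, an L position)
n=17: W (go to 13, an L position)
n=18: L (options 16(W), 15(W), 14(W), 10(W) are all W)
n=19: L (options 17(W), 16(W), 15(W), 11(W) are all W)
n=20: W (go to 18, an L position)
n=21: W (go to 19, an L position)
From 21, the L positions reachable in one move are: 19, 18, 13. Any move reaching one of these is winning.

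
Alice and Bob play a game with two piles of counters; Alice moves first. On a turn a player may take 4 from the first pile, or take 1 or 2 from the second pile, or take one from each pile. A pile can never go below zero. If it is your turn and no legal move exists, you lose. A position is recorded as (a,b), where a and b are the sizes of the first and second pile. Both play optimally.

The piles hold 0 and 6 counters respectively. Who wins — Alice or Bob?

Positions with no move are L. A position that does have a move is losing for the player to move precisely when every available move leads to a winning position for the opponent. Fill in the labels:
No move ever increases a pile, so every position that can arise here has a ≤ 0 and b ≤ 6; it is enough to label the cells with 0 ≤ a ≤ 0 and 0 ≤ b ≤ 6.
Every move lowers a or b (never raises either), so fill the grid row by row in increasing a, and left to right within a row: each cell's successors are then already labelled.
      b=0  b=1  b=2  b=3  b=4  b=5  b=6
a=0:    L    W    W    L    W    W    L
Cells with no legal move (terminal, hence L): (0,0).
The remaining L cells, each justified by listing all of its moves:
(0,3): L (options (0,2)(W), (0,1)(W) are all W)
(0,6): L (options (0,5)(W), (0,4)(W) are all W)
Every other cell has at least one move into one of the L cells above, so it is W.
The starting position (0,6) is L: whatever Alice does, the opponent receives a W position.

Bob wins.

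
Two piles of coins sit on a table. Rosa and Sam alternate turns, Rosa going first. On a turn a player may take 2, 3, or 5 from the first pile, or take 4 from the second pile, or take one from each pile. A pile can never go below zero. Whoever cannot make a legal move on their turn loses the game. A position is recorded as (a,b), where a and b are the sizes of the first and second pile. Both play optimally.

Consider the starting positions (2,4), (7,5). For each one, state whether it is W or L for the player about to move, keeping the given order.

Use the standard recursion: the mover loses at a terminal position; elsewhere, the mover wins exactly when some move hands the opponent an L position.
No move ever increases a pile, so every position that can arise here has a ≤ 7 and b ≤ 5; it is enough to label the cells with 0 ≤ a ≤ 7 and 0 ≤ b ≤ 5.
Every move lowers a or b (never raises either), so fill the grid row by row in increasing a, and left to right within a row: each cell's successors are then already labelled.
      b=0  b=1  b=2  b=3  b=4  b=5
a=0:    L    L    L    L    W    W
a=1:    L    W    W    W    W    L
a=2:    W    W    W    W    L    L
a=3:    W    W    W    W    L    W
a=4:    W    L    L    L    W    W
a=5:    W    W    W    W    W    W
a=6:    W    W    W    W    W    W
a=7:    L    W    W    W    W    W
Cells with no legal move (terminal, hence L): (0,0), (0,1), (0,2), (0,3), (1,0).
The remaining L cells, each justified by listing all of its moves:
(1,5): only reaches (1,1)(W), (0,4)(W), all W → L
(2,4): only reaches (0,4)(W), (2,0)(W), (1,3)(W), all W → L
(2,5): only reaches (0,5)(W), (2,1)(W), (1,4)(W), all W → L
(3,4): only reaches (1,4)(W), (0,4)(W), (3,0)(W), (2,3)(W), all W → L
(4,1): only reaches (2,1)(W), (1,1)(W), (3,0)(W), all W → L
(4,2): only reaches (2,2)(W), (1,2)(W), (3,1)(W), all W → L
(4,3): only reaches (2,3)(W), (1,3)(W), (3,2)(W), all W → L
(7,0): only reaches (5,0)(W), (4,0)(W), (2,0)(W), all W → L
Every other cell has at least one move into one of the L cells above, so it is W.
(2,4): one of the L cells justified above, so L
(7,5): the move to (2,5) reaches an L cell, so W

(2,4): L, (7,5): W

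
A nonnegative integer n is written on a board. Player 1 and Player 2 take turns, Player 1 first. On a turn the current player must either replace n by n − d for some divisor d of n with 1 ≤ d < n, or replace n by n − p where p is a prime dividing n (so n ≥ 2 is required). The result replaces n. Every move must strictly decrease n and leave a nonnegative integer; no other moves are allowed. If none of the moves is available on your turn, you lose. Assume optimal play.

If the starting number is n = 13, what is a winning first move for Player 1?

Compute win/loss labels from the base case upward. A position with no move is L. Any other position is W if it can reach an L in one move, else L.
n=0: no move → L
n=1: no move → L
n=2: W (go to 0, an L position)
n=3: W (go to 0, an L position)
n=4: L (options 2(W), 3(W) are all W)
n=5: W (go to 0, an L position)
n=6: W (go to 4, an L position)
n=7: W (go to 0, an L position)
n=8: W (go to 4, an L position)
n=9: L (options 6(W), 8(W) are all W)
n=10: W (go to 9, an L position)
n=11: W (go to 0, an L position)
n=12: W (go to 9, an L position)
n=13: W (go to 0, an L position)
From 13, the L positions reachable in one move are: 0.

Move to 0.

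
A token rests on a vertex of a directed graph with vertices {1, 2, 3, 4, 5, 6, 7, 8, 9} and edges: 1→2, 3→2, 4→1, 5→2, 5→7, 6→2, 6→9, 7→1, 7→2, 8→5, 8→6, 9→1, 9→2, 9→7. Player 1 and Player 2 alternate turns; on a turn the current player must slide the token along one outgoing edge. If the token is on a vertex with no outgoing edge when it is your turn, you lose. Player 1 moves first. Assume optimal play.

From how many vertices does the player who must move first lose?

3

Use the standard recursion: the mover loses at a terminal position; elsewhere, the mover wins exactly when some move hands the opponent an L position.
Every edge goes from a vertex to one that appears earlier in the order 2, 1, 7, 9, 6, 3, 5, 4, 8, so processing vertices in that order labels each vertex after all of its successors.
2: no outgoing edge → L
1: can move to 2, which is L ⇒ W
7: can move to 2, which is L ⇒ W
9: can move to 2, which is L ⇒ W
6: can move to 2, which is L ⇒ W
3: can move to 2, which is L ⇒ W
5: can move to 2, which is L ⇒ W
4: the only move is to 1(W), a W ⇒ L
8: moves to 5(W), 6(W); every one is W ⇒ L
The L vertices are 2, 4, 8; that is 3 in all.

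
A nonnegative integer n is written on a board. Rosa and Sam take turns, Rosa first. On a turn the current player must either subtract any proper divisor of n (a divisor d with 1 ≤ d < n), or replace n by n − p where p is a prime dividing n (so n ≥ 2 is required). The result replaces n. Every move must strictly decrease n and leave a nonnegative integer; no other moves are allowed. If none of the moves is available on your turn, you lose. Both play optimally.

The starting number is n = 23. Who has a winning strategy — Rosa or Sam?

Classify positions by backward induction: terminal positions (no move available) are L. From any other position, the mover wins iff some move reaches an L.
n=0: no move → L
n=1: no move → L
n=2: W (go to 0, an L position)
n=3: W (go to 0, an L position)
n=4: L (options 2(W), 3(W) are all W)
n=5: W (go to 0, an L position)
n=6: W (go to 4, an L position)
n=7: W (go to 0, an L position)
n=8: W (go to 4, an L position)
n=9: L (options 6(W), 8(W) are all W)
n=10: W (go to 9, an L position)
n=11: W (go to 0, an L position)
n=12: W (go to 9, an L position)
n=13: W (go to 0, an L position)
n=14: L (options 7(W), 12(W), 13(W) are all W)
n=15: W (go to 14, an L position)
n=16: W (go to 14, an L position)
n=17: W (go to 0, an L position)
n=18: W (go to 9, an L position)
n=19: W (go to 0, an L position)
n=20: L (options 10(W), 15(W), 16(W), 18(W), 19(W) are all W)
n=21: W (go to 14, an L position)
n=22: W (go to 20, an L position)
n=23: W (go to 0, an L position)
The starting position 23 is W: Rosa should move to 0, handing over an L position.

Rosa wins.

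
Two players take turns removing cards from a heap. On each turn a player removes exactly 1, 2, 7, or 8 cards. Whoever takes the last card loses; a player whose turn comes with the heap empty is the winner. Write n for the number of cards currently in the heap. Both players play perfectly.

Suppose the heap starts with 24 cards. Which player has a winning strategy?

The first player wins.

Positions with no move are W. A position that does have a move is losing for the player to move precisely when every available move leads to a winning position for the opponent. Fill in the labels:
n=0: no move; the opponent has just taken the last card and therefore loses → W
n=1: the only move is to 0(W), a W ⇒ L
n=2: can move to 1, which is L ⇒ W
n=3: can move to 1, which is L ⇒ W
n=4: moves to 3(W), 2(W); every one is W ⇒ L
n=5: can move to 4, which is L ⇒ W
n=6: can move to 4, which is L ⇒ W
n=7: moves to 6(W), 5(W), 0(W); every one is W ⇒ L
n=8: can move to 7, which is L ⇒ W
n=9: can move to 7, which is L ⇒ W
n=10: moves to 9(W), 8(W), 3(W), 2(W); every one is W ⇒ L
n=11: can move to 10, which is L ⇒ W
n=12: can move to 10, which is L ⇒ W
n=13: moves to 12(W), 11(W), 6(W), 5(W); every one is W ⇒ L
n=14: can move to 13, which is L ⇒ W
n=15: can move to 13, which is L ⇒ W
n=16: moves to 15(W), 14(W), 9(W), 8(W); every one is W ⇒ L
n=17: can move to 16, which is L ⇒ W
n=18: can move to 16, which is L ⇒ W
n=19: moves to 18(W), 17(W), 12(W), 11(W); every one is W ⇒ L
n=20: can move to 19, which is L ⇒ W
n=21: can move to 19, which is L ⇒ W
n=22: moves to 21(W), 20(W), 15(W), 14(W); every one is W ⇒ L
n=23: can move to 22, which is L ⇒ W
n=24: can move to 22, which is L ⇒ W
The starting position 24 is W: the player to move should remove 2, leaving 22, handing over an L position.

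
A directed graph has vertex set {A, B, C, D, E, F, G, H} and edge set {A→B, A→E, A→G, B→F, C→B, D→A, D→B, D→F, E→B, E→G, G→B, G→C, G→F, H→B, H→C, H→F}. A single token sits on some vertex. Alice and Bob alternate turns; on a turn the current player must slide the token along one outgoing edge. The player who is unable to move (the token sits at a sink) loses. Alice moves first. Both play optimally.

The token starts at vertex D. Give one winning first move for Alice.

Build the W/L table. Terminal = L. A non-terminal position is W if it has a move to some L; otherwise it is L.
Every edge goes from a vertex to one that appears earlier in the order F, B, C, G, H, E, A, D, so processing vertices in that order labels each vertex after all of its successors.
F: no outgoing edge → L
B: W (go to F, an L position)
C: L (sole option B(W) is W)
G: W (go to C, an L position)
H: W (go to C, an L position)
E: L (options G(W), B(W) are all W)
A: W (go to E, an L position)
D: W (go to F, an L position)
From D, the L positions reachable in one move are: F.

Move to F.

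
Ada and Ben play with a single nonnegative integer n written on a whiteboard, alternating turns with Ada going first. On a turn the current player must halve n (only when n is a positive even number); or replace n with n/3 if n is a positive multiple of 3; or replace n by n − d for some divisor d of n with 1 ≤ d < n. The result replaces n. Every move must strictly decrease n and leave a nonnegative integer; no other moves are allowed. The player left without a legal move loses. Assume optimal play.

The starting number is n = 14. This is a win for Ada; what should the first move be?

Move to 7.

Compute win/loss labels from the base case upward. A position with no move is L. Any other position is W if it can reach an L in one move, else L.
n=0: no move → L
n=1: no move → L
n=2: W (go to 1, an L position)
n=3: W (go to 1, an L position)
n=4: L (options 2(W), 3(W) are all W)
n=5: W (go to 4, an L position)
n=6: W (go to 4, an L position)
n=7: L (sole option 6(W) is W)
n=8: W (go to 4, an L position)
n=9: L (options 3(W), 6(W), 8(W) are all W)
n=10: W (go to 9, an L position)
n=11: L (sole option 10(W) is W)
n=12: W (go to 4, an L position)
n=13: L (sole option 12(W) is W)
n=14: W (go to 7, an L position)
From 14, the L positions reachable in one move are: 7, 13. Any move reaching one of these is winning.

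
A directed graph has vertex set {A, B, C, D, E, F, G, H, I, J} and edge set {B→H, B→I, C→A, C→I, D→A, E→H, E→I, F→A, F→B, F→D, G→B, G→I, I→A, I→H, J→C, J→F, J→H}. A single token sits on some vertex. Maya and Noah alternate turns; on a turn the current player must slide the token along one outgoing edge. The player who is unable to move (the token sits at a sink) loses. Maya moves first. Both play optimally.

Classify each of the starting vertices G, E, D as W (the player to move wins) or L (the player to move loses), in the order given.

G: L, E: W, D: W

Classify positions by backward induction: terminal positions (no move available) are L. From any other position, the mover wins iff some move reaches an L.
Every edge goes from a vertex to one that appears earlier in the order A, H, I, D, B, F, G, E, C, J, so processing vertices in that order labels each vertex after all of its successors.
A: no outgoing edge → L
H: no outgoing edge → L
I: can move to H, which is L ⇒ W
D: can move to A, which is L ⇒ W
B: can move to H, which is L ⇒ W
F: can move to A, which is L ⇒ W
G: moves to B(W), I(W); every one is W ⇒ L
E: can move to H, which is L ⇒ W
C: can move to A, which is L ⇒ W
J: can move to H, which is L ⇒ W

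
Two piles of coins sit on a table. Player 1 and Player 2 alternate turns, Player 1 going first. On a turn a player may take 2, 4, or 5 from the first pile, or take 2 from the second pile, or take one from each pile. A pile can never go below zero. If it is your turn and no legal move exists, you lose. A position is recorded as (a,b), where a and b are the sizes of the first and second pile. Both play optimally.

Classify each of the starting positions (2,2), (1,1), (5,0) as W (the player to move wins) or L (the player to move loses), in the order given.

(2,2): L, (1,1): W, (5,0): W

Build the W/L table. Terminal = L. A non-terminal position is W if it has a move to some L; otherwise it is L.
No move ever increases a pile, so every position that can arise here has a ≤ 5 and b ≤ 2; it is enough to label the cells with 0 ≤ a ≤ 5 and 0 ≤ b ≤ 2.
Every move lowers a or b (never raises either), so fill the grid row by row in increasing a, and left to right within a row: each cell's successors are then already labelled.
      b=0  b=1  b=2
a=0:    L    L    W
a=1:    L    W    W
a=2:    W    W    L
a=3:    W    L    L
a=4:    W    W    W
a=5:    W    W    W
Cells with no legal move (terminal, hence L): (0,0), (0,1), (1,0).
The remaining L cells, each justified by listing all of its moves:
(2,2): L (options (0,2)(W), (2,0)(W), (1,1)(W) are all W)
(3,1): L (options (1,1)(W), (2,0)(W) are all W)
(3,2): L (options (1,2)(W), (3,0)(W), (2,1)(W) are all W)
Every other cell has at least one move into one of the L cells above, so it is W.
(2,2): one of the L cells justified above, so L
(1,1): the move to (0,0) reaches an L cell, so W
(5,0): the move to (1,0) reaches an L cell, so W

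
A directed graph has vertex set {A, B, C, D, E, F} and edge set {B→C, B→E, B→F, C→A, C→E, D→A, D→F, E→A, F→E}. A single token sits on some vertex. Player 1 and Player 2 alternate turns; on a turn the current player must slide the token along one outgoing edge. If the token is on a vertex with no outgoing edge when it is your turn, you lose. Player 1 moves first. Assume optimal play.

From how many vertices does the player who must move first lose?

2

Compute win/loss labels from the base case upward. A position with no move is L. Any other position is W if it can reach an L in one move, else L.
Every edge goes from a vertex to one that appears earlier in the order A, E, C, F, D, B, so processing vertices in that order labels each vertex after all of its successors.
A: no outgoing edge → L
E: →A(L), so W
C: →A(L), so W
F: →E(W) only, which is W, so L
D: →F(L), so W
B: →F(L), so W
The L vertices are A, F; that is 2 in all.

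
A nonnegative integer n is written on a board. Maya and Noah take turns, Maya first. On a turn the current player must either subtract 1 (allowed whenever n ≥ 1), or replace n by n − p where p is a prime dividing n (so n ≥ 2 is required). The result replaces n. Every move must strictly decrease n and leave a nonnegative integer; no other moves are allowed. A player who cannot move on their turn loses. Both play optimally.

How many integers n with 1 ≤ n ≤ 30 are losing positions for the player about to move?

Build the W/L table. Terminal = L. A non-terminal position is W if it has a move to some L; otherwise it is L.
n=0: no move → L
n=1: W (go to 0, an L position)
n=2: W (go to 0, an L position)
n=3: W (go to 0, an L position)
n=4: L (options 2(W), 3(W) are all W)
n=5: W (go to 0, an L position)
n=6: W (go to 4, an L position)
n=7: W (go to 0, an L position)
n=8: L (options 6(W), 7(W) are all W)
n=9: W (go to 8, an L position)
n=10: W (go to 8, an L position)
n=11: W (go to 0, an L position)
n=12: L (options 9(W), 10(W), 11(W) are all W)
n=13: W (go to 0, an L position)
n=14: W (go to 12, an L position)
n=15: W (go to 12, an L position)
n=16: L (options 14(W), 15(W) are all W)
n=17: W (go to 0, an L position)
n=18: W (go to 16, an L position)
n=19: W (go to 0, an L position)
n=20: L (options 15(W), 18(W), 19(W) are all W)
n=21: W (go to 20, an L position)
n=22: W (go to 20, an L position)
n=23: W (go to 0, an L position)
n=24: L (options 21(W), 22(W), 23(W) are all W)
n=25: W (go to 20, an L position)
n=26: W (go to 24, an L position)
n=27: W (go to 24, an L position)
n=28: L (options 21(W), 26(W), 27(W) are all W)
n=29: W (go to 0, an L position)
n=30: W (go to 28, an L position)
L entries with 1 ≤ n ≤ 30 (n=0 is outside the asked range and is not counted): n = 4, 8, 12, 16, 20, 24, 28; that makes 7.

7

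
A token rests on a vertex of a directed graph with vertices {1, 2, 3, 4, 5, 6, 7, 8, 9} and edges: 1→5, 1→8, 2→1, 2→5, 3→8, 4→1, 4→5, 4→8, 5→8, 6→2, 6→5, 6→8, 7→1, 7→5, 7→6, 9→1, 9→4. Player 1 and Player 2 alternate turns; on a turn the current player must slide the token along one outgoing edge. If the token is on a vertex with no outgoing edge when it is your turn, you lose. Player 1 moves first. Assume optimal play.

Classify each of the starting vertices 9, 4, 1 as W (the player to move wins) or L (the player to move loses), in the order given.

9: L, 4: W, 1: W

Work bottom-up. With no move the player to move loses. Otherwise the position is W if at least one move leads to an L position for the opponent, and L if every move leads to a W.
Every edge goes from a vertex to one that appears earlier in the order 8, 5, 1, 2, 6, 4, 3, 7, 9, so processing vertices in that order labels each vertex after all of its successors.
8: no outgoing edge → L
5: →8(L), so W
1: →8(L), so W
2: →1(W), 5(W) — all W, so L
6: →2(L), so W
4: →8(L), so W
3: →8(L), so W
7: →6(W), 1(W), 5(W) — all W, so L
9: →4(W), 1(W) — all W, so L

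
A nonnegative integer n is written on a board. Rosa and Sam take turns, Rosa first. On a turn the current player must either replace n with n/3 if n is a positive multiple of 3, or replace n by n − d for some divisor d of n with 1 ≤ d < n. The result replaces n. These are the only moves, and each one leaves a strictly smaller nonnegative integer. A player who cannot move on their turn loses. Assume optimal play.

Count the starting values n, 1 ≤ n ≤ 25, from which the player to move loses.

Work bottom-up. With no move the player to move loses. Otherwise the position is W if at least one move leads to an L position for the opponent, and L if every move leads to a W.
n=0: no move → L
n=1: no move → L
n=2: →1(L), so W
n=3: →1(L), so W
n=4: →2(W), 3(W) — all W, so L
n=5: →4(L), so W
n=6: →4(L), so W
n=7: →6(W) only, which is W, so L
n=8: →4(L), so W
n=9: →3(W), 6(W), 8(W) — all W, so L
n=10: →9(L), so W
n=11: →10(W) only, which is W, so L
n=12: →4(L), so W
n=13: →12(W) only, which is W, so L
n=14: →7(L), so W
n=15: →5(W), 10(W), 12(W), 14(W) — all W, so L
n=16: →15(L), so W
n=17: →16(W) only, which is W, so L
n=18: →9(L), so W
n=19: →18(W) only, which is W, so L
n=20: →15(L), so W
n=21: →7(L), so W
n=22: →11(L), so W
n=23: →22(W) only, which is W, so L
n=24: →23(L), so W
n=25: →20(W), 24(W) — all W, so L
L entries with 1 ≤ n ≤ 25 (n=0 is outside the asked range and is not counted): n = 1, 4, 7, 9, 11, 13, 15, 17, 19, 23, 25; that makes 11.

11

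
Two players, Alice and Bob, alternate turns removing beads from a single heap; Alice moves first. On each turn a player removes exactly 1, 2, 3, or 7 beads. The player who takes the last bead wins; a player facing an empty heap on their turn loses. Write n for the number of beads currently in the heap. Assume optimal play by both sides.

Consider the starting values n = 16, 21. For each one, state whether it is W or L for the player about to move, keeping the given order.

16: L, 21: W

Positions with no move are L. A position that does have a move is losing for the player to move precisely when every available move leads to a winning position for the opponent. Fill in the labels:
n=0: no move → L
n=1: W (go to 0, an L position)
n=2: W (go to 0, an L position)
n=3: W (go to 0, an L position)
n=4: L (options 3(W), 2(W), 1(W) are all W)
n=5: W (go to 4, an L position)
n=6: W (go to 4, an L position)
n=7: W (go to 4, an L position)
n=8: L (options 7(W), 6(W), 5(W), 1(W) are all W)
n=9: W (go to 8, an L position)
n=10: W (go to 8, an L position)
n=11: W (go to 8, an L position)
n=12: L (options 11(W), 10(W), 9(W), 5(W) are all W)
n=13: W (go to 12, an L position)
n=14: W (go to 12, an L position)
n=15: W (go to 12, an L position)
n=16: L (options 15(W), 14(W), 13(W), 9(W) are all W)
n=17: W (go to 16, an L position)
n=18: W (go to 16, an L position)
n=19: W (go to 16, an L position)
n=20: L (options 19(W), 18(W), 17(W), 13(W) are all W)
n=21: W (go to 20, an L position)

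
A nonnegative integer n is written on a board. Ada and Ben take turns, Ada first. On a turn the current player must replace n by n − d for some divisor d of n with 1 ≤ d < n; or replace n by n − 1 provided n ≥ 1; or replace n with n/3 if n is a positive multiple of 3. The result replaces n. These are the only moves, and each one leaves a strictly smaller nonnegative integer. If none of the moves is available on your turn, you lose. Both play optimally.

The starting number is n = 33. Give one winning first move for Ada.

Move to 11.

Use the standard recursion: the mover loses at a terminal position; elsewhere, the mover wins exactly when some move hands the opponent an L position.
n=0: no move → L
n=1: →0(L), so W
n=2: →1(W) only, which is W, so L
n=3: →2(L), so W
n=4: →2(L), so W
n=5: →4(W) only, which is W, so L
n=6: →2(L), so W
n=7: →6(W) only, which is W, so L
n=8: →7(L), so W
n=9: →3(W), 6(W), 8(W) — all W, so L
n=10: →5(L), so W
n=11: →10(W) only, which is W, so L
n=12: →9(L), so W
n=13: →12(W) only, which is W, so L
n=14: →7(L), so W
n=15: →5(L), so W
n=16: →8(W), 12(W), 14(W), 15(W) — all W, so L
n=17: →16(L), so W
n=18: →9(L), so W
n=19: →18(W) only, which is W, so L
n=20: →16(L), so W
n=21: →7(L), so W
n=22: →11(L), so W
n=23: →22(W) only, which is W, so L
n=24: →16(L), so W
n=25: →20(W), 24(W) — all W, so L
n=26: →13(L), so W
n=27: →9(L), so W
n=28: →14(W), 21(W), 24(W), 26(W), 27(W) — all W, so L
n=29: →28(L), so W
n=30: →25(L), so W
n=31: →30(W) only, which is W, so L
n=32: →16(L), so W
n=33: →11(L), so W
From 33, the L positions reachable in one move are: 11.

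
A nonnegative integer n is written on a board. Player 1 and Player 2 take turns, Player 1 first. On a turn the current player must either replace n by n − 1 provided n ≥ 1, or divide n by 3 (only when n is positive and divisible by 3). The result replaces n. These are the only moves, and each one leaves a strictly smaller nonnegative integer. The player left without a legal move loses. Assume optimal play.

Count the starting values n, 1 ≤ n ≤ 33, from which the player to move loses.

15

Build the W/L table. Terminal = L. A non-terminal position is W if it has a move to some L; otherwise it is L.
n=0: no move → L
n=1: →0(L), so W
n=2: →1(W) only, which is W, so L
n=3: →2(L), so W
n=4: →3(W) only, which is W, so L
n=5: →4(L), so W
n=6: →2(L), so W
n=7: →6(W) only, which is W, so L
n=8: →7(L), so W
n=9: →3(W), 8(W) — all W, so L
n=10: →9(L), so W
n=11: →10(W) only, which is W, so L
n=12: →4(L), so W
n=13: →12(W) only, which is W, so L
n=14: →13(L), so W
n=15: →5(W), 14(W) — all W, so L
n=16: →15(L), so W
n=17: →16(W) only, which is W, so L
n=18: →17(L), so W
n=19: →18(W) only, which is W, so L
n=20: →19(L), so W
n=21: →7(L), so W
n=22: →21(W) only, which is W, so L
n=23: →22(L), so W
n=24: →8(W), 23(W) — all W, so L
n=25: →24(L), so W
n=26: →25(W) only, which is W, so L
n=27: →9(L), so W
n=28: →27(W) only, which is W, so L
n=29: →28(L), so W
n=30: →10(W), 29(W) — all W, so L
n=31: →30(L), so W
n=32: →31(W) only, which is W, so L
n=33: →11(L), so W
L entries with 1 ≤ n ≤ 33 (n=0 is outside the asked range and is not counted): n = 2, 4, 7, 9, 11, 13, 15, 17, 19, 22, 24, 26, 28, 30, 32; that makes 15.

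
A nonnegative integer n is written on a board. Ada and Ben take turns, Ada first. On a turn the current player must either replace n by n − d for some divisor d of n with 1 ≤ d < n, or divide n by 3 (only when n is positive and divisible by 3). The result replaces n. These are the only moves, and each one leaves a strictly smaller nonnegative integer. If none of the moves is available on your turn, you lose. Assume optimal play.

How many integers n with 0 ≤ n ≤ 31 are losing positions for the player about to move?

14

Positions with no move are L. A position that does have a move is losing for the player to move precisely when every available move leads to a winning position for the opponent. Fill in the labels:
n=0: no move → L
n=1: no move → L
n=2: W (go to 1, an L position)
n=3: W (go to 1, an L position)
n=4: L (options 2(W), 3(W) are all W)
n=5: W (go to 4, an L position)
n=6: W (go to 4, an L position)
n=7: L (sole option 6(W) is W)
n=8: W (go to 4, an L position)
n=9: L (options 3(W), 6(W), 8(W) are all W)
n=10: W (go to 9, an L position)
n=11: L (sole option 10(W) is W)
n=12: W (go to 4, an L position)
n=13: L (sole option 12(W) is W)
n=14: W (go to 7, an L position)
n=15: L (options 5(W), 10(W), 12(W), 14(W) are all W)
n=16: W (go to 15, an L position)
n=17: L (sole option 16(W) is W)
n=18: W (go to 9, an L position)
n=19: L (sole option 18(W) is W)
n=20: W (go to 15, an L position)
n=21: W (go to 7, an L position)
n=22: W (go to 11, an L position)
n=23: L (sole option 22(W) is W)
n=24: W (go to 23, an L position)
n=25: L (options 20(W), 24(W) are all W)
n=26: W (go to 13, an L position)
n=27: W (go to 9, an L position)
n=28: L (options 14(W), 21(W), 24(W), 26(W), 27(W) are all W)
n=29: W (go to 28, an L position)
n=30: W (go to 15, an L position)
n=31: L (sole option 30(W) is W)
L entries with 0 ≤ n ≤ 31: n = 0, 1, 4, 7, 9, 11, 13, 15, 17, 19, 23, 25, 28, 31; that makes 14.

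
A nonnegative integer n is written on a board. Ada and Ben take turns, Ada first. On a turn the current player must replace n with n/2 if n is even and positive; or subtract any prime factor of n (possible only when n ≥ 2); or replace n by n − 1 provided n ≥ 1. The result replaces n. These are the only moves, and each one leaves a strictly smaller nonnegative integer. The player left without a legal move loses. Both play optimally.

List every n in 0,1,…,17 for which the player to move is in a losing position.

Label each position W (a win for the player to move) or L (a loss). A position with no legal move is L; any other position is W exactly when some move reaches an L, and L when every move reaches a W.
n=0: no move → L
n=1: W (go to 0, an L position)
n=2: W (go to 0, an L position)
n=3: W (go to 0, an L position)
n=4: L (options 2(W), 3(W) are all W)
n=5: W (go to 0, an L position)
n=6: W (go to 4, an L position)
n=7: W (go to 0, an L position)
n=8: W (go to 4, an L position)
n=9: L (options 6(W), 8(W) are all W)
n=10: W (go to 9, an L position)
n=11: W (go to 0, an L position)
n=12: W (go to 9, an L position)
n=13: W (go to 0, an L position)
n=14: L (options 7(W), 12(W), 13(W) are all W)
n=15: W (go to 14, an L position)
n=16: W (go to 14, an L position)
n=17: W (go to 0, an L position)
Reading off the rows marked L gives the requested list; there are 4 such values of n.

0, 4, 9, 14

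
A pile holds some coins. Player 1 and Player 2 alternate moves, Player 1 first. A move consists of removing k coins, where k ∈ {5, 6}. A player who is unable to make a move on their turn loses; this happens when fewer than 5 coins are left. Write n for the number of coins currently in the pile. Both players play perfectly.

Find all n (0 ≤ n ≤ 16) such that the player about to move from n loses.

0, 1, 2, 3, 4, 11, 12, 13, 14, 15

Build the W/L table. Terminal = L. A non-terminal position is W if it has a move to some L; otherwise it is L.
n=0: no move → L
n=1: no move → L
n=2: no move → L
n=3: no move → L
n=4: no move → L
n=5: can move to 0, which is L ⇒ W
n=6: can move to 1, which is L ⇒ W
n=7: can move to 2, which is L ⇒ W
n=8: can move to 3, which is L ⇒ W
n=9: can move to 4, which is L ⇒ W
n=10: can move to 4, which is L ⇒ W
n=11: moves to 6(W), 5(W); every one is W ⇒ L
n=12: moves to 7(W), 6(W); every one is W ⇒ L
n=13: moves to 8(W), 7(W); every one is W ⇒ L
n=14: moves to 9(W), 8(W); every one is W ⇒ L
n=15: moves to 10(W), 9(W); every one is W ⇒ L
n=16: can move to 11, which is L ⇒ W
Reading off the rows marked L gives the requested list; there are 10 such values of n.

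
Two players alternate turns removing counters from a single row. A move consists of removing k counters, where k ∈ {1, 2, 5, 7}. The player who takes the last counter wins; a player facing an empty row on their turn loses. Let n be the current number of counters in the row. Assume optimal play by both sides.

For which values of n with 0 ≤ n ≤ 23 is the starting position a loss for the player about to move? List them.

Label each position W (a win for the player to move) or L (a loss). A position with no legal move is L; any other position is W exactly when some move reaches an L, and L when every move reaches a W.
n=0: no move → L
n=1: reaches L-position 0 → W
n=2: reaches L-position 0 → W
n=3: only reaches 2(W), 1(W), all W → L
n=4: reaches L-position 3 → W
n=5: reaches L-position 3 → W
n=6: only reaches 5(W), 4(W), 1(W), all W → L
n=7: reaches L-position 6 → W
n=8: reaches L-position 6 → W
n=9: only reaches 8(W), 7(W), 4(W), 2(W), all W → L
n=10: reaches L-position 9 → W
n=11: reaches L-position 9 → W
n=12: only reaches 11(W), 10(W), 7(W), 5(W), all W → L
n=13: reaches L-position 12 → W
n=14: reaches L-position 12 → W
n=15: only reaches 14(W), 13(W), 10(W), 8(W), all W → L
n=16: reaches L-position 15 → W
n=17: reaches L-position 15 → W
n=18: only reaches 17(W), 16(W), 13(W), 11(W), all W → L
n=19: reaches L-position 18 → W
n=20: reaches L-position 18 → W
n=21: only reaches 20(W), 19(W), 16(W), 14(W), all W → L
n=22: reaches L-position 21 → W
n=23: reaches L-position 21 → W
The losing starting values of n are exactly the entries labelled L in this table (8 of them).

0, 3, 6, 9, 12, 15, 18, 21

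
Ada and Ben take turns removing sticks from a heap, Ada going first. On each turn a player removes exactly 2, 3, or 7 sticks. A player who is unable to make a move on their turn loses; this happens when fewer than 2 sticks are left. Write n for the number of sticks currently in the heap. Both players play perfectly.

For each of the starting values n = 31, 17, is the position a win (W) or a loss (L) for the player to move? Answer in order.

31: L, 17: W

Compute win/loss labels from the base case upward. A position with no move is L. Any other position is W if it can reach an L in one move, else L.
n=0: no move → L
n=1: no move → L
n=2: can move to 0, which is L ⇒ W
n=3: can move to 1, which is L ⇒ W
n=4: can move to 1, which is L ⇒ W
n=5: moves to 3(W), 2(W); every one is W ⇒ L
n=6: moves to 4(W), 3(W); every one is W ⇒ L
n=7: can move to 5, which is L ⇒ W
n=8: can move to 6, which is L ⇒ W
n=9: can move to 6, which is L ⇒ W
n=10: moves to 8(W), 7(W), 3(W); every one is W ⇒ L
n=11: moves to 9(W), 8(W), 4(W); every one is W ⇒ L
n=12: can move to 10, which is L ⇒ W
n=13: can move to 11, which is L ⇒ W
n=14: can move to 11, which is L ⇒ W
n=15: moves to 13(W), 12(W), 8(W); every one is W ⇒ L
n=16: moves to 14(W), 13(W), 9(W); every one is W ⇒ L
n=17: can move to 15, which is L ⇒ W
n=18: can move to 16, which is L ⇒ W
n=19: can move to 16, which is L ⇒ W
n=20: moves to 18(W), 17(W), 13(W); every one is W ⇒ L
n=21: moves to 19(W), 18(W), 14(W); every one is W ⇒ L
n=22: can move to 20, which is L ⇒ W
n=23: can move to 21, which is L ⇒ W
n=24: can move to 21, which is L ⇒ W
n=25: moves to 23(W), 22(W), 18(W); every one is W ⇒ L
n=26: moves to 24(W), 23(W), 19(W); every one is W ⇒ L
n=27: can move to 25, which is L ⇒ W
n=28: can move to 26, which is L ⇒ W
n=29: can move to 26, which is L ⇒ W
n=30: moves to 28(W), 27(W), 23(W); every one is W ⇒ L
n=31: moves to 29(W), 28(W), 24(W); every one is W ⇒ L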